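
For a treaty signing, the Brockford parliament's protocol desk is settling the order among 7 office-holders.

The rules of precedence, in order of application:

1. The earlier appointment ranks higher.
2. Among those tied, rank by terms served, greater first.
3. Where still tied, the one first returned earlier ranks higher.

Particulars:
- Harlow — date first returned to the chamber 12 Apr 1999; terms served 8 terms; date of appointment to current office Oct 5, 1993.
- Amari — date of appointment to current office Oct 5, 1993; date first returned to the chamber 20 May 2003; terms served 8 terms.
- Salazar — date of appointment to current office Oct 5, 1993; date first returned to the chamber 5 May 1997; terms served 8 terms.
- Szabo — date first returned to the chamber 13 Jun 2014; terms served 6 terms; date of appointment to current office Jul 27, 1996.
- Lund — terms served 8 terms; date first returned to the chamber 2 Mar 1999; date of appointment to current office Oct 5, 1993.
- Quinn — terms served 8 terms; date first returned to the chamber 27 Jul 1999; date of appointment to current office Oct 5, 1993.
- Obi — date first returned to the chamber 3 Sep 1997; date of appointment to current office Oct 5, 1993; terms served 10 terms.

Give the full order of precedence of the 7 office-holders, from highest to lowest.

Obi, Salazar, Lund, Harlow, Quinn, Amari, Szabo

By date of appointment to current office (earlier first): Obi, Salazar, Lund, Harlow, Quinn and Amari (each Oct 5, 1993); then Szabo (Jul 27, 1996).
Among Obi, Salazar, Lund, Harlow, Quinn and Amari, by terms served (higher first): Obi (10 terms) before Salazar, Lund, Harlow, Quinn and Amari (8 terms).
Among Salazar, Lund, Harlow, Quinn and Amari, by date first returned to the chamber (earlier first): Salazar (5 May 1997) before Lund (2 Mar 1999) before Harlow (12 Apr 1999) before Quinn (27 Jul 1999) before Amari (20 May 2003).
Full order: Obi, Salazar, Lund, Harlow, Quinn, Amari, Szabo.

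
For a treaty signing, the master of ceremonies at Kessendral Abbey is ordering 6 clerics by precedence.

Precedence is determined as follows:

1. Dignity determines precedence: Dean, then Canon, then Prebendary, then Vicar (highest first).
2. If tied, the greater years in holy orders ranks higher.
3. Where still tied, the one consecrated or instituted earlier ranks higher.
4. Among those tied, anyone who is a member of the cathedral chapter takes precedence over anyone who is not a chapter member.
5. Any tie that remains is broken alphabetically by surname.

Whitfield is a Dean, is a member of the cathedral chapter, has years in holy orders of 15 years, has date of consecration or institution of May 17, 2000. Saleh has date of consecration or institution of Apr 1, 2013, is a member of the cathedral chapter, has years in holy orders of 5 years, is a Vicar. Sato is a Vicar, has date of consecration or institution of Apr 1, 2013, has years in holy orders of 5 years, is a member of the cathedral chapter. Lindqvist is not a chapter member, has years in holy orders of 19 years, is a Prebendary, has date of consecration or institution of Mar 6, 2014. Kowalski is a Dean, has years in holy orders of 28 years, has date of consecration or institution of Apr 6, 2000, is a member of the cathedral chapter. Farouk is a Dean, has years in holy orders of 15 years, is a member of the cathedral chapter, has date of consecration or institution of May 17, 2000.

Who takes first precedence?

By dignity: Kowalski, Farouk and Whitfield (Dean); then Lindqvist (Prebendary); then Saleh and Sato (Vicar).
Among Kowalski, Farouk and Whitfield, by years in holy orders (higher first): Kowalski (28 years) before Farouk and Whitfield (15 years).
Farouk and Whitfield both have date of consecration or institution May 17, 2000, so the next rule applies.
Farouk and Whitfield are each a member of the cathedral chapter, so the next rule applies.
Among Farouk and Whitfield, alphabetically by surname: Farouk before Whitfield.
Saleh and Sato both have years in holy orders 5 years, so the next rule applies.
Saleh and Sato both have date of consecration or institution Apr 1, 2013, so the next rule applies.
Saleh and Sato are each a member of the cathedral chapter, so the next rule applies.
Among Saleh and Sato, alphabetically by surname: Saleh before Sato.
Order: Kowalski, Farouk, Whitfield, Lindqvist, Saleh, Sato.

Kowalski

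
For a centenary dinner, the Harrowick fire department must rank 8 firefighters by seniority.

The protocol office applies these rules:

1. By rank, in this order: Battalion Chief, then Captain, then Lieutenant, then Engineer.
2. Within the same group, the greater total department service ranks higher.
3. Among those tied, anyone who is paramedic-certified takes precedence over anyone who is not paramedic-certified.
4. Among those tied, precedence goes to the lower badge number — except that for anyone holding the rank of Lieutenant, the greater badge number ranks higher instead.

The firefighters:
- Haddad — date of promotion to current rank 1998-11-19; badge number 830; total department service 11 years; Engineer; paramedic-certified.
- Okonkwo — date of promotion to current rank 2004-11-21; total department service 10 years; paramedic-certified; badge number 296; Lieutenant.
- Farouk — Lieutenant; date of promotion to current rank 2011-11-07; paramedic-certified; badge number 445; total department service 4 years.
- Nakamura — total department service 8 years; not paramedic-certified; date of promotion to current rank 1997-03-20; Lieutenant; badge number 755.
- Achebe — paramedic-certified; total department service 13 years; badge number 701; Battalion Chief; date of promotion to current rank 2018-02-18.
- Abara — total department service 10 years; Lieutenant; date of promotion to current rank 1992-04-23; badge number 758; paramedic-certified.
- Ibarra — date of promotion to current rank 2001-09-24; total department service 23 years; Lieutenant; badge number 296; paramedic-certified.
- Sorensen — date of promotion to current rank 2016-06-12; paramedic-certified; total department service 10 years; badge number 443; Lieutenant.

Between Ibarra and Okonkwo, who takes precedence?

Ibarra

By rank: Achebe (Battalion Chief); then Ibarra, Abara, Sorensen, Okonkwo, Nakamura and Farouk (Lieutenant); then Haddad (Engineer).
Among Ibarra, Abara, Sorensen, Okonkwo, Nakamura and Farouk, by total department service (higher first): Ibarra (23 years) before Abara, Sorensen and Okonkwo (10 years) before Nakamura (8 years) before Farouk (4 years).
Abara, Sorensen and Okonkwo are each paramedic-certified, so the next rule applies.
Among Abara, Sorensen and Okonkwo, by badge number (higher first) (reversed rule for this group): Abara (758) before Sorensen (443) before Okonkwo (296).
So Ibarra takes precedence.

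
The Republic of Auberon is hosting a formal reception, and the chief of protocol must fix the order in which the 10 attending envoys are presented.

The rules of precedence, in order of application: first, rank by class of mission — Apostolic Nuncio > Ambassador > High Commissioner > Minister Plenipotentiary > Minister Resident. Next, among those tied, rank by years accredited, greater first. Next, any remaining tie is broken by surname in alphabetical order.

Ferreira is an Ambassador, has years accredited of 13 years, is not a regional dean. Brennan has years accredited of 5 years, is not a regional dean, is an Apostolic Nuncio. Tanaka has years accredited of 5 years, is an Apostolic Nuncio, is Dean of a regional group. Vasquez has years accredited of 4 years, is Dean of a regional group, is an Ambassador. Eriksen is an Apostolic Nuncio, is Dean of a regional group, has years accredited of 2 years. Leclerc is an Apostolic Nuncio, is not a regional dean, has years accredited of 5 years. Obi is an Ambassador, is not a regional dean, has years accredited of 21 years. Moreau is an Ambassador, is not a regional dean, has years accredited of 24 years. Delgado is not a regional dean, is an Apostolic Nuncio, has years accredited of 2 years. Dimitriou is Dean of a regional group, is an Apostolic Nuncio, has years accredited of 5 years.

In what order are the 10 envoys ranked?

Brennan, Dimitriou, Leclerc, Tanaka, Delgado, Eriksen, Moreau, Obi, Ferreira, Vasquez

By class of mission: Brennan, Dimitriou, Leclerc, Tanaka, Delgado and Eriksen (Apostolic Nuncio); then Moreau, Obi, Ferreira and Vasquez (Ambassador).
Among Brennan, Dimitriou, Leclerc, Tanaka, Delgado and Eriksen, by years accredited (higher first): Brennan, Dimitriou, Leclerc and Tanaka (5 years) before Delgado and Eriksen (2 years).
Among Brennan, Dimitriou, Leclerc and Tanaka, alphabetically by surname: Brennan before Dimitriou before Leclerc before Tanaka.
Among Delgado and Eriksen, alphabetically by surname: Delgado before Eriksen.
Among Moreau, Obi, Ferreira and Vasquez, by years accredited (higher first): Moreau (24 years) before Obi (21 years) before Ferreira (13 years) before Vasquez (4 years).
Full order: Brennan, Dimitriou, Leclerc, Tanaka, Delgado, Eriksen, Moreau, Obi, Ferreira, Vasquez.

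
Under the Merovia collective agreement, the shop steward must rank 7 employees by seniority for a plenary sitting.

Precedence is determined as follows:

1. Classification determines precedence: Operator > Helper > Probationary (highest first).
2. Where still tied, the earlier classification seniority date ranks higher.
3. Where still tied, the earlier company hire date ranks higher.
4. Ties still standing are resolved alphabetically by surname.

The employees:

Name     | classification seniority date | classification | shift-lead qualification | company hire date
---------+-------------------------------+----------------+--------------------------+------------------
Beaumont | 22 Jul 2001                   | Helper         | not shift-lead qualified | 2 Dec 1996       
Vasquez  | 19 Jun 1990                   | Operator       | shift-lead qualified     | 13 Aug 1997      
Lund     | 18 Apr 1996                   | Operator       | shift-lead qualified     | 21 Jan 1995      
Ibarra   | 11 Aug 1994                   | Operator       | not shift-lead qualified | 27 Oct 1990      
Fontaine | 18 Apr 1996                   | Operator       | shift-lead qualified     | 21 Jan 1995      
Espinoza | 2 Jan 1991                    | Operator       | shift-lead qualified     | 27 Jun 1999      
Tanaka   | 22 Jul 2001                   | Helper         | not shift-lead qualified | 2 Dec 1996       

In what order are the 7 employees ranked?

By classification: Vasquez, Espinoza, Ibarra, Fontaine and Lund (Operator); then Beaumont and Tanaka (Helper).
Among Vasquez, Espinoza, Ibarra, Fontaine and Lund, by classification seniority date (earlier first): Vasquez (19 Jun 1990) before Espinoza (2 Jan 1991) before Ibarra (11 Aug 1994) before Fontaine and Lund (18 Apr 1996).
Fontaine and Lund both have company hire date 21 Jan 1995, so the next rule applies.
Among Fontaine and Lund, alphabetically by surname: Fontaine before Lund.
Beaumont and Tanaka both have classification seniority date 22 Jul 2001, so the next rule applies.
Beaumont and Tanaka both have company hire date 2 Dec 1996, so the next rule applies.
Among Beaumont and Tanaka, alphabetically by surname: Beaumont before Tanaka.
Full order: Vasquez, Espinoza, Ibarra, Fontaine, Lund, Beaumont, Tanaka.

Vasquez, Espinoza, Ibarra, Fontaine, Lund, Beaumont, Tanaka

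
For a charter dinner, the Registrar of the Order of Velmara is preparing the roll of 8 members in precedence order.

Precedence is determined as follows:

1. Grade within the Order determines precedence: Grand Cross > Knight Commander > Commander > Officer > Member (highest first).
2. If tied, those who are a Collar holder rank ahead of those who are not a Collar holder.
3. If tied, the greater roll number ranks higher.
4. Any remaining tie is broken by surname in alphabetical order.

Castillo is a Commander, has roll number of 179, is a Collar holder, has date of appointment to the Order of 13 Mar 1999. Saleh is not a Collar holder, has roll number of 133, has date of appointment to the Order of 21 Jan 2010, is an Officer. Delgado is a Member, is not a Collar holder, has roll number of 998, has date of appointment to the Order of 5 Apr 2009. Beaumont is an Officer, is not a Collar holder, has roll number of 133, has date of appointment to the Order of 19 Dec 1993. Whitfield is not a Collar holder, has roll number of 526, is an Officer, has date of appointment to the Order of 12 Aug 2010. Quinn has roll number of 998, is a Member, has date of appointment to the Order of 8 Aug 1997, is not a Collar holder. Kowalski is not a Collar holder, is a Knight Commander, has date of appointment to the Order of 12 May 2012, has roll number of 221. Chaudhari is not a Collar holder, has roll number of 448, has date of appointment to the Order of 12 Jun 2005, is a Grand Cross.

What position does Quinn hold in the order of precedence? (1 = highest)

By grade within the Order: Chaudhari (Grand Cross); then Kowalski (Knight Commander); then Castillo (Commander); then Whitfield, Beaumont and Saleh (Officer); then Delgado and Quinn (Member).
Whitfield, Beaumont and Saleh are each not a Collar holder, so the next rule applies.
Among Whitfield, Beaumont and Saleh, by roll number (higher first): Whitfield (526) before Beaumont and Saleh (133).
Among Beaumont and Saleh, alphabetically by surname: Beaumont before Saleh.
Delgado and Quinn are each not a Collar holder, so the next rule applies.
Delgado and Quinn both have roll number 998, so the next rule applies.
Among Delgado and Quinn, alphabetically by surname: Delgado before Quinn.
Order: Chaudhari, Kowalski, Castillo, Whitfield, Beaumont, Saleh, Delgado, Quinn. So position 8.

8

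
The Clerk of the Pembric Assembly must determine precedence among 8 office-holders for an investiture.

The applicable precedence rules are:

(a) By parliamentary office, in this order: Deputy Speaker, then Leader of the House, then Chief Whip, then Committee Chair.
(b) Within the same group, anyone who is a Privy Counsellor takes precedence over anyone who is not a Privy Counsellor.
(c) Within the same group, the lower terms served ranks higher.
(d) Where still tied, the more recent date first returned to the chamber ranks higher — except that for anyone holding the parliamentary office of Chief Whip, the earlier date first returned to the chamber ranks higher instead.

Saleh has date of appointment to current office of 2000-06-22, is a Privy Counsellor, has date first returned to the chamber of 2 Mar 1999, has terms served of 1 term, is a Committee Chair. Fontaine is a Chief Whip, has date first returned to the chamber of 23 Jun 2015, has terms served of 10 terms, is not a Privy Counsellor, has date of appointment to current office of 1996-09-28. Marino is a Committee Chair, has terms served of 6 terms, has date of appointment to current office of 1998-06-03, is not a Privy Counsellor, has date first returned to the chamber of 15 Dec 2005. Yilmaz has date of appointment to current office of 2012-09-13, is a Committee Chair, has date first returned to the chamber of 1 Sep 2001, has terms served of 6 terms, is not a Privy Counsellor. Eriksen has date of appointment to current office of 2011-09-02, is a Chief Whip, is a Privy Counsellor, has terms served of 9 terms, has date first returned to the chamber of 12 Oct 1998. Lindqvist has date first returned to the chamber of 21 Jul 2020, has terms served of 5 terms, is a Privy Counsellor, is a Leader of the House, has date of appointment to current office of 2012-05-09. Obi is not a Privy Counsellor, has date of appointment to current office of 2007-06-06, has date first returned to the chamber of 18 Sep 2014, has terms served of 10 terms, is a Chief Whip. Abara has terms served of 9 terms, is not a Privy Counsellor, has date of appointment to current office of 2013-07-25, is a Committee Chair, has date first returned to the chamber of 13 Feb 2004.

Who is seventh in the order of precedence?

Yilmaz

By parliamentary office: Lindqvist (Leader of the House); then Eriksen, Obi and Fontaine (Chief Whip); then Saleh, Marino, Yilmaz and Abara (Committee Chair).
Among Eriksen, Obi and Fontaine, a Privy Counsellor before not a Privy Counsellor: Eriksen (a Privy Counsellor) before Obi and Fontaine (not a Privy Counsellor).
Obi and Fontaine both have terms served 10 terms, so the next rule applies.
Among Obi and Fontaine, by date first returned to the chamber (earlier first) (reversed rule for this group): Obi (18 Sep 2014) before Fontaine (23 Jun 2015).
Among Saleh, Marino, Yilmaz and Abara, a Privy Counsellor before not a Privy Counsellor: Saleh (a Privy Counsellor) before Marino, Yilmaz and Abara (not a Privy Counsellor).
Among Marino, Yilmaz and Abara, by terms served (lower first): Marino and Yilmaz (6 terms) before Abara (9 terms).
Among Marino and Yilmaz, by date first returned to the chamber (later first): Marino (15 Dec 2005) before Yilmaz (1 Sep 2001).
Order: Lindqvist, Eriksen, Obi, Fontaine, Saleh, Marino, Yilmaz, Abara.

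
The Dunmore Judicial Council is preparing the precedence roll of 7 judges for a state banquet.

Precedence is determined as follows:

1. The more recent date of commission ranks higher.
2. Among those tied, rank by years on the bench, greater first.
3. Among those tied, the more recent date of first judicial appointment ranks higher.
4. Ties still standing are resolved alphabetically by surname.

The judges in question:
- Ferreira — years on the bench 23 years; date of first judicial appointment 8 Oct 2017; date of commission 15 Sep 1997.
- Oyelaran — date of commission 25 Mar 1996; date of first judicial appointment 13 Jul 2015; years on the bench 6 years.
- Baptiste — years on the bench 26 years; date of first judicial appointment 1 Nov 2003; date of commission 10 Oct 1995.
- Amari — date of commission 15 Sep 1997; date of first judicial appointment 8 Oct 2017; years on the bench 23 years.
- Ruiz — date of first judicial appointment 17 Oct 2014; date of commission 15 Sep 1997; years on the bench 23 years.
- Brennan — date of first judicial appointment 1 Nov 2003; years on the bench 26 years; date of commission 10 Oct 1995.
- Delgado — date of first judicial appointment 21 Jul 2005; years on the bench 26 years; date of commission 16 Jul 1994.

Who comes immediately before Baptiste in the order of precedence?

Oyelaran

By date of commission (later first): Amari, Ferreira and Ruiz (each 15 Sep 1997); then Oyelaran (25 Mar 1996); then Baptiste and Brennan (both 10 Oct 1995); then Delgado (16 Jul 1994).
Amari, Ferreira and Ruiz all have years on the bench 23 years, so the next rule applies.
Among Amari, Ferreira and Ruiz, by date of first judicial appointment (later first): Amari and Ferreira (8 Oct 2017) before Ruiz (17 Oct 2014).
Among Amari and Ferreira, alphabetically by surname: Amari before Ferreira.
Baptiste and Brennan both have years on the bench 26 years, so the next rule applies.
Baptiste and Brennan both have date of first judicial appointment 1 Nov 2003, so the next rule applies.
Among Baptiste and Brennan, alphabetically by surname: Baptiste before Brennan.
Order: Amari, Ferreira, Ruiz, Oyelaran, Baptiste, Brennan, Delgado.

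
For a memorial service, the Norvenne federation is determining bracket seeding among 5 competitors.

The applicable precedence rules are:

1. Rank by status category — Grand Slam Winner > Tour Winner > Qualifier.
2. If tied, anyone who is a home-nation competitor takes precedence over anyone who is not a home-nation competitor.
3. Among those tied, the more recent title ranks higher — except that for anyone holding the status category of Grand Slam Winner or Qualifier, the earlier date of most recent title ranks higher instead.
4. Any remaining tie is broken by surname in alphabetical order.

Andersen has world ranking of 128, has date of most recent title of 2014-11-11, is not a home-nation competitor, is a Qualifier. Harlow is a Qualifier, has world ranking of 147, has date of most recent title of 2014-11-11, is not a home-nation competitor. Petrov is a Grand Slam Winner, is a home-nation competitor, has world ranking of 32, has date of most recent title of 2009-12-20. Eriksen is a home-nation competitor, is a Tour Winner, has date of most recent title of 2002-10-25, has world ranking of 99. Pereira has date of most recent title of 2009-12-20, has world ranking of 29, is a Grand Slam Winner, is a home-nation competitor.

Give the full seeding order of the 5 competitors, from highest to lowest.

By status category: Pereira and Petrov (Grand Slam Winner); then Eriksen (Tour Winner); then Andersen and Harlow (Qualifier).
Pereira and Petrov are each a home-nation competitor, so the next rule applies.
Pereira and Petrov both have date of most recent title 2009-12-20, so the next rule applies.
Among Pereira and Petrov, alphabetically by surname: Pereira before Petrov.
Andersen and Harlow are each not a home-nation competitor, so the next rule applies.
Andersen and Harlow both have date of most recent title 2014-11-11, so the next rule applies.
Among Andersen and Harlow, alphabetically by surname: Andersen before Harlow.
Full order: Pereira, Petrov, Eriksen, Andersen, Harlow.

Pereira, Petrov, Eriksen, Andersen, Harlow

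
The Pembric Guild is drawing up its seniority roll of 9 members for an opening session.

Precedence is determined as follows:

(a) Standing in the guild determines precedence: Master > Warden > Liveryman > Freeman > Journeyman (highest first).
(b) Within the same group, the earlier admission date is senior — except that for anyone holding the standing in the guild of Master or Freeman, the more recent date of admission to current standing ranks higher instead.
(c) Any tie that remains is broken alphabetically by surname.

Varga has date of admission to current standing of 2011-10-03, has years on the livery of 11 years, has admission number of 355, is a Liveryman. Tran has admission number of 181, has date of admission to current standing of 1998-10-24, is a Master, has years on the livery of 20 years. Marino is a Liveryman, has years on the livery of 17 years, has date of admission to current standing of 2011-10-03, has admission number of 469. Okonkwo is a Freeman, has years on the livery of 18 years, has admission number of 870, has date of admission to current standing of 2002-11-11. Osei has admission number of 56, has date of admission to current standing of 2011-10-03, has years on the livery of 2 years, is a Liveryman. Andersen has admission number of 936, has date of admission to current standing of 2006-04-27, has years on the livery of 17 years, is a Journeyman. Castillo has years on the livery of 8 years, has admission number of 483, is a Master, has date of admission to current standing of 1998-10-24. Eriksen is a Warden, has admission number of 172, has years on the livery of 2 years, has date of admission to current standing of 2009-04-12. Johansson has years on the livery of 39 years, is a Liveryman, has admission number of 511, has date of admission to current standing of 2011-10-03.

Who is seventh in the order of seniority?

By standing in the guild: Castillo and Tran (Master); then Eriksen (Warden); then Johansson, Marino, Osei and Varga (Liveryman); then Okonkwo (Freeman); then Andersen (Journeyman).
Castillo and Tran both have date of admission to current standing 1998-10-24, so the next rule applies.
Among Castillo and Tran, alphabetically by surname: Castillo before Tran.
Johansson, Marino, Osei and Varga all have date of admission to current standing 2011-10-03, so the next rule applies.
Among Johansson, Marino, Osei and Varga, alphabetically by surname: Johansson before Marino before Osei before Varga.
Order: Castillo, Tran, Eriksen, Johansson, Marino, Osei, Varga, Okonkwo, Andersen.

Varga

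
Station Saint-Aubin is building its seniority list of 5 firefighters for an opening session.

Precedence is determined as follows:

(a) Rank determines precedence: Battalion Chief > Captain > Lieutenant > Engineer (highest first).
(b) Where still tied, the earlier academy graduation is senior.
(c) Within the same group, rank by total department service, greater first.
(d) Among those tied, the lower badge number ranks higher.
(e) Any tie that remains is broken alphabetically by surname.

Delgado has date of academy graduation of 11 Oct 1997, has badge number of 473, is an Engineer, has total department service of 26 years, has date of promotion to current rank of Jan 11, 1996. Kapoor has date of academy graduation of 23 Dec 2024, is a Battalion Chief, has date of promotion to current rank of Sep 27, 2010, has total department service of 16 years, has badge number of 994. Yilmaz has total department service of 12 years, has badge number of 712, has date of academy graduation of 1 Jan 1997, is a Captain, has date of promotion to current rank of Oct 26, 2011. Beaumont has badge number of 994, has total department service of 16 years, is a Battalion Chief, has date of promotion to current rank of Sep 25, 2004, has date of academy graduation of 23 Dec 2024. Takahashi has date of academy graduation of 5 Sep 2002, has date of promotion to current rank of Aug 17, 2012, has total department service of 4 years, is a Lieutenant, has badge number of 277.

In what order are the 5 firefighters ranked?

Beaumont, Kapoor, Yilmaz, Takahashi, Delgado

By rank: Beaumont and Kapoor (Battalion Chief); then Yilmaz (Captain); then Takahashi (Lieutenant); then Delgado (Engineer).
Beaumont and Kapoor both have date of academy graduation 23 Dec 2024, so the next rule applies.
Beaumont and Kapoor both have total department service 16 years, so the next rule applies.
Beaumont and Kapoor both have badge number 994, so the next rule applies.
Among Beaumont and Kapoor, alphabetically by surname: Beaumont before Kapoor.
Full order: Beaumont, Kapoor, Yilmaz, Takahashi, Delgado.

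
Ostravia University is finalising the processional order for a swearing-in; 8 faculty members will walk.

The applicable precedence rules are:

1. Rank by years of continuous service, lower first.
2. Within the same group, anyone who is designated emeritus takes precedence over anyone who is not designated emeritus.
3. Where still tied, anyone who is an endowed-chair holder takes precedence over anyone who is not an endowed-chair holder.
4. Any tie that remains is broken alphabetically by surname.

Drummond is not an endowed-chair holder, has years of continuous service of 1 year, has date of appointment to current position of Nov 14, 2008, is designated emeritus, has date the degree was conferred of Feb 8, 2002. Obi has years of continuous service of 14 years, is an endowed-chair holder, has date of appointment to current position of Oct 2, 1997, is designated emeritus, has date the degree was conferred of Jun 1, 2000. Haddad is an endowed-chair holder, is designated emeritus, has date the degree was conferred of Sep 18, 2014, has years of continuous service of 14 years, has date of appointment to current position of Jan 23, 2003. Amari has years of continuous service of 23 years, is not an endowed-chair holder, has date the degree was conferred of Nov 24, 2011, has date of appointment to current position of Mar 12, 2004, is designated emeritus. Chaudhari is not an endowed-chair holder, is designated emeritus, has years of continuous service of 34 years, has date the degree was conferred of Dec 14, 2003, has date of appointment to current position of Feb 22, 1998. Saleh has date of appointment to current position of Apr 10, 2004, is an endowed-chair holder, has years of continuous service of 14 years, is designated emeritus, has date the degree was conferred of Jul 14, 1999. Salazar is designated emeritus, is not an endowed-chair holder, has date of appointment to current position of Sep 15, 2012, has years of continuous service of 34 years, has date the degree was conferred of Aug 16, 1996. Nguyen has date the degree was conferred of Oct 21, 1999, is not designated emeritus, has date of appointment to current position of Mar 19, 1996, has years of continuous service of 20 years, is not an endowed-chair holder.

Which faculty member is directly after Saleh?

By years of continuous service (lower first): Drummond (1 year); then Haddad, Obi and Saleh (each 14 years); then Nguyen (20 years); then Amari (23 years); then Chaudhari and Salazar (both 34 years).
Haddad, Obi and Saleh are each designated emeritus, so the next rule applies.
Haddad, Obi and Saleh are each an endowed-chair holder, so the next rule applies.
Among Haddad, Obi and Saleh, alphabetically by surname: Haddad before Obi before Saleh.
Chaudhari and Salazar are each designated emeritus, so the next rule applies.
Chaudhari and Salazar are each not an endowed-chair holder, so the next rule applies.
Among Chaudhari and Salazar, alphabetically by surname: Chaudhari before Salazar.
Order: Drummond, Haddad, Obi, Saleh, Nguyen, Amari, Chaudhari, Salazar.

Nguyen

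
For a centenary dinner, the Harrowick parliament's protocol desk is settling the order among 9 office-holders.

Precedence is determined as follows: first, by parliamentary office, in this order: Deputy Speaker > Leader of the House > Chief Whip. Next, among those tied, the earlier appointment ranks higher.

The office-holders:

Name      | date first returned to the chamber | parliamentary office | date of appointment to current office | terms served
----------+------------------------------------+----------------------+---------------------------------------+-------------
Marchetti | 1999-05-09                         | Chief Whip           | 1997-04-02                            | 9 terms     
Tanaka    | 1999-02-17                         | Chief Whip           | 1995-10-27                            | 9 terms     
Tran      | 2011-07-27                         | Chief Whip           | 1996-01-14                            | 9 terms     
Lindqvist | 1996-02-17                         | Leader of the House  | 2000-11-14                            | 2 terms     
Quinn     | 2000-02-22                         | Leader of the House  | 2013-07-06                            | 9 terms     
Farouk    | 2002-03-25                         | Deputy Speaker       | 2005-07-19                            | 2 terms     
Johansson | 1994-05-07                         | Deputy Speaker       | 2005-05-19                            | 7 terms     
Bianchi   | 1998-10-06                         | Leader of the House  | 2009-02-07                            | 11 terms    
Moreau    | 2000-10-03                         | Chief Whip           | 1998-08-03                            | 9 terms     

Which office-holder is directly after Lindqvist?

By parliamentary office: Johansson and Farouk (Deputy Speaker); then Lindqvist, Bianchi and Quinn (Leader of the House); then Tanaka, Tran, Marchetti and Moreau (Chief Whip).
Among Johansson and Farouk, by date of appointment to current office (earlier first): Johansson (2005-05-19) before Farouk (2005-07-19).
Among Lindqvist, Bianchi and Quinn, by date of appointment to current office (earlier first): Lindqvist (2000-11-14) before Bianchi (2009-02-07) before Quinn (2013-07-06).
Among Tanaka, Tran, Marchetti and Moreau, by date of appointment to current office (earlier first): Tanaka (1995-10-27) before Tran (1996-01-14) before Marchetti (1997-04-02) before Moreau (1998-08-03).
Order: Johansson, Farouk, Lindqvist, Bianchi, Quinn, Tanaka, Tran, Marchetti, Moreau.

Bianchi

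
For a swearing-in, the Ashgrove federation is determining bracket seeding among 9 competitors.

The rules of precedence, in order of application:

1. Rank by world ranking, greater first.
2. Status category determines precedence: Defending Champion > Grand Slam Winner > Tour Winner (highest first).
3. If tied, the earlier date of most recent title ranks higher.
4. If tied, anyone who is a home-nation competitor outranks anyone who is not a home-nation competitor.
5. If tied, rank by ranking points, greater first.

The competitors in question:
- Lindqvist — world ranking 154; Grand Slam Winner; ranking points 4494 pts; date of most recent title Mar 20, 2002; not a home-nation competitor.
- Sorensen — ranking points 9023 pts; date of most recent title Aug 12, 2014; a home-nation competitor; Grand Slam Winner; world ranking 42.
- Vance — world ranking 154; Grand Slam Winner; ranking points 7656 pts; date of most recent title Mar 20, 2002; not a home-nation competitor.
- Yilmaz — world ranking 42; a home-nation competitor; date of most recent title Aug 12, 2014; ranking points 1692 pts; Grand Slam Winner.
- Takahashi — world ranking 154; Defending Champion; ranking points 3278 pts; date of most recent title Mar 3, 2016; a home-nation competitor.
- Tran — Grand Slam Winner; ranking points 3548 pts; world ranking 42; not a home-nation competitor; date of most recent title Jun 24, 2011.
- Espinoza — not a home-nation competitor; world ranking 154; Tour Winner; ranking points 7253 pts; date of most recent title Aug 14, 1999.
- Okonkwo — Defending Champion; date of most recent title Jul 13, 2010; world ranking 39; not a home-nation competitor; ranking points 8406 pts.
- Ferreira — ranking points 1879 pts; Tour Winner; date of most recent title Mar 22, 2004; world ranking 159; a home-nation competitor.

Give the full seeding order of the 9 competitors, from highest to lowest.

Ferreira, Takahashi, Vance, Lindqvist, Espinoza, Tran, Sorensen, Yilmaz, Okonkwo

By world ranking (higher first): Ferreira (159); then Takahashi, Vance, Lindqvist and Espinoza (each 154); then Tran, Sorensen and Yilmaz (each 42); then Okonkwo (39).
Among Takahashi, Vance, Lindqvist and Espinoza, by status category: Takahashi (Defending Champion) before Vance and Lindqvist (Grand Slam Winner) before Espinoza (Tour Winner).
Vance and Lindqvist both have date of most recent title Mar 20, 2002, so the next rule applies.
Vance and Lindqvist are each not a home-nation competitor, so the next rule applies.
Among Vance and Lindqvist, by ranking points (higher first): Vance (7656 pts) before Lindqvist (4494 pts).
Tran, Sorensen and Yilmaz are each Grand Slam Winner, so the next rule applies.
Among Tran, Sorensen and Yilmaz, by date of most recent title (earlier first): Tran (Jun 24, 2011) before Sorensen and Yilmaz (Aug 12, 2014).
Sorensen and Yilmaz are each a home-nation competitor, so the next rule applies.
Among Sorensen and Yilmaz, by ranking points (higher first): Sorensen (9023 pts) before Yilmaz (1692 pts).
Full order: Ferreira, Takahashi, Vance, Lindqvist, Espinoza, Tran, Sorensen, Yilmaz, Okonkwo.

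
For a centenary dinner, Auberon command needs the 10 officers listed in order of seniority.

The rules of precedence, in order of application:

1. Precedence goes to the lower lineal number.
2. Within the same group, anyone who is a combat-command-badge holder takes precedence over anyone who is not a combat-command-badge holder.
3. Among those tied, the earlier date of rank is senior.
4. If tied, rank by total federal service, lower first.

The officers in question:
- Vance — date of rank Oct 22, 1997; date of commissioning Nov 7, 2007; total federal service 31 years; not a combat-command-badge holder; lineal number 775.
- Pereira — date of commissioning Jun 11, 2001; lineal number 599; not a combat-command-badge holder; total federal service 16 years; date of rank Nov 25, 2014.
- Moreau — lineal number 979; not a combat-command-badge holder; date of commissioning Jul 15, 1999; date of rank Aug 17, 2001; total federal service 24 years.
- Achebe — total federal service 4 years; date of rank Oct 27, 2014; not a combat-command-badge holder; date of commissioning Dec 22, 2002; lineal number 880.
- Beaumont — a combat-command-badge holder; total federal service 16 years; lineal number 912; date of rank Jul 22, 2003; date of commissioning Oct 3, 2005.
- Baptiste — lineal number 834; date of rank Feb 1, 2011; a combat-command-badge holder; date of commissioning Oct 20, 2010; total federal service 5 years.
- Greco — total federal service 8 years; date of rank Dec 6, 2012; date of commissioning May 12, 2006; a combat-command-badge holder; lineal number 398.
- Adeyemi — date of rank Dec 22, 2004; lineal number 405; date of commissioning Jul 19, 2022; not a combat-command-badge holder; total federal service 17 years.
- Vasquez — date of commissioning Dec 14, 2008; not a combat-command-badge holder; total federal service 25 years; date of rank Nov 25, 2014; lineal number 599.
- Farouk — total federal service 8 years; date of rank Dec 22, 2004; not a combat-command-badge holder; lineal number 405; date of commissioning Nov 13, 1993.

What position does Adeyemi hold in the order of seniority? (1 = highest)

By lineal number (lower first): Greco (398); then Farouk and Adeyemi (both 405); then Pereira and Vasquez (both 599); then Vance (775); then Baptiste (834); then Achebe (880); then Beaumont (912); then Moreau (979).
Farouk and Adeyemi are each not a combat-command-badge holder, so the next rule applies.
Farouk and Adeyemi both have date of rank Dec 22, 2004, so the next rule applies.
Among Farouk and Adeyemi, by total federal service (lower first): Farouk (8 years) before Adeyemi (17 years).
Pereira and Vasquez are each not a combat-command-badge holder, so the next rule applies.
Pereira and Vasquez both have date of rank Nov 25, 2014, so the next rule applies.
Among Pereira and Vasquez, by total federal service (lower first): Pereira (16 years) before Vasquez (25 years).
Order: Greco, Farouk, Adeyemi, Pereira, Vasquez, Vance, Baptiste, Achebe, Beaumont, Moreau. So position 3.

3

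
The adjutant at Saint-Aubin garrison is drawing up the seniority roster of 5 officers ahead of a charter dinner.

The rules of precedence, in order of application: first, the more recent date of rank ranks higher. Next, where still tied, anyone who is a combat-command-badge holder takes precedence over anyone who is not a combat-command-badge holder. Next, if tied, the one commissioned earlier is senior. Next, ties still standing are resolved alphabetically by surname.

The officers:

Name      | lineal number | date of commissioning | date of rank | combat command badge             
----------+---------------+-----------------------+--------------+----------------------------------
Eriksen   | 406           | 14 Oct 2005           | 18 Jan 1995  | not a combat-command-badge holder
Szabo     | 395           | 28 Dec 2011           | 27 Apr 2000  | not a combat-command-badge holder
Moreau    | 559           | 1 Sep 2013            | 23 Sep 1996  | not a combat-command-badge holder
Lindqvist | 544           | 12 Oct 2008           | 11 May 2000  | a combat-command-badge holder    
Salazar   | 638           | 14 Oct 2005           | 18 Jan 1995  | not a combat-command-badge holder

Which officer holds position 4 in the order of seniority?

By date of rank (later first): Lindqvist (11 May 2000); then Szabo (27 Apr 2000); then Moreau (23 Sep 1996); then Eriksen and Salazar (both 18 Jan 1995).
Eriksen and Salazar are each not a combat-command-badge holder, so the next rule applies.
Eriksen and Salazar both have date of commissioning 14 Oct 2005, so the next rule applies.
Among Eriksen and Salazar, alphabetically by surname: Eriksen before Salazar.
Order: Lindqvist, Szabo, Moreau, Eriksen, Salazar.

Eriksen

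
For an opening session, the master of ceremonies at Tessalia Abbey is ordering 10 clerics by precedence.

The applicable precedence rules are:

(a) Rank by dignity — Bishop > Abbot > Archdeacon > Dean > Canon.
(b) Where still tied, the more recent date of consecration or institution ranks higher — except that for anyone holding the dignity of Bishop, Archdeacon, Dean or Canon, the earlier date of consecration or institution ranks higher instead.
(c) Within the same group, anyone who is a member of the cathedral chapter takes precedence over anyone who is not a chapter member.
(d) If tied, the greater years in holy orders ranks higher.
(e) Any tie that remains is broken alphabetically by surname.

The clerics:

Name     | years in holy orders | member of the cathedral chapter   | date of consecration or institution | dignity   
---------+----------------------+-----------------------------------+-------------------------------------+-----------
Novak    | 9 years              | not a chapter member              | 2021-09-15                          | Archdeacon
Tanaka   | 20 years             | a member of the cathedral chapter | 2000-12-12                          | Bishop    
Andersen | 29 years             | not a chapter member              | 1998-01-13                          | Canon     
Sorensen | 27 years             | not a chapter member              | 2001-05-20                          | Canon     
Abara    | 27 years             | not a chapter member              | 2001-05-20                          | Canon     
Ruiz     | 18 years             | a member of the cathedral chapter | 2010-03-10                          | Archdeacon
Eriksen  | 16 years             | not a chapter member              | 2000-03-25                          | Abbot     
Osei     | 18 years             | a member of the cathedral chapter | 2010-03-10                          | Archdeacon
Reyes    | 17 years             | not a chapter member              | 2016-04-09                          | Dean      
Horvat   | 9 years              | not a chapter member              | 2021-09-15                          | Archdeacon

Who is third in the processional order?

Osei

By dignity: Tanaka (Bishop); then Eriksen (Abbot); then Osei, Ruiz, Horvat and Novak (Archdeacon); then Reyes (Dean); then Andersen, Abara and Sorensen (Canon).
Among Osei, Ruiz, Horvat and Novak, by date of consecration or institution (earlier first) (reversed rule for this group): Osei and Ruiz (2010-03-10) before Horvat and Novak (2021-09-15).
Osei and Ruiz are each a member of the cathedral chapter, so the next rule applies.
Osei and Ruiz both have years in holy orders 18 years, so the next rule applies.
Among Osei and Ruiz, alphabetically by surname: Osei before Ruiz.
Horvat and Novak are each not a chapter member, so the next rule applies.
Horvat and Novak both have years in holy orders 9 years, so the next rule applies.
Among Horvat and Novak, alphabetically by surname: Horvat before Novak.
Among Andersen, Abara and Sorensen, by date of consecration or institution (earlier first) (reversed rule for this group): Andersen (1998-01-13) before Abara and Sorensen (2001-05-20).
Abara and Sorensen are each not a chapter member, so the next rule applies.
Abara and Sorensen both have years in holy orders 27 years, so the next rule applies.
Among Abara and Sorensen, alphabetically by surname: Abara before Sorensen.
Order: Tanaka, Eriksen, Osei, Ruiz, Horvat, Novak, Reyes, Andersen, Abara, Sorensen.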